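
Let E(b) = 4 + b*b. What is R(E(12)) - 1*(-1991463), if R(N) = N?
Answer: 1991611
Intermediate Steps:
E(b) = 4 + b**2
R(E(12)) - 1*(-1991463) = (4 + 12**2) - 1*(-1991463) = (4 + 144) + 1991463 = 148 + 1991463 = 1991611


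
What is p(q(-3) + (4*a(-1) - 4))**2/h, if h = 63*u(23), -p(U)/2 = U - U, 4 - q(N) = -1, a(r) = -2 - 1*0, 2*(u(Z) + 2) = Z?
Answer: 0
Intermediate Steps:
u(Z) = -2 + Z/2
a(r) = -2 (a(r) = -2 + 0 = -2)
q(N) = 5 (q(N) = 4 - 1*(-1) = 4 + 1 = 5)
p(U) = 0 (p(U) = -2*(U - U) = -2*0 = 0)
h = 1197/2 (h = 63*(-2 + (1/2)*23) = 63*(-2 + 23/2) = 63*(19/2) = 1197/2 ≈ 598.50)
p(q(-3) + (4*a(-1) - 4))**2/h = 0**2/(1197/2) = 0*(2/1197) = 0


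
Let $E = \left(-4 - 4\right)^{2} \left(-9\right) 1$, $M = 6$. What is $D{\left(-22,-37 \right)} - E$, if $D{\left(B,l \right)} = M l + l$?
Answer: $317$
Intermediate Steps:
$D{\left(B,l \right)} = 7 l$ ($D{\left(B,l \right)} = 6 l + l = 7 l$)
$E = -576$ ($E = \left(-8\right)^{2} \left(-9\right) 1 = 64 \left(-9\right) 1 = \left(-576\right) 1 = -576$)
$D{\left(-22,-37 \right)} - E = 7 \left(-37\right) - -576 = -259 + 576 = 317$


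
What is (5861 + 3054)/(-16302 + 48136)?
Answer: 8915/31834 ≈ 0.28005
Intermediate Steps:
(5861 + 3054)/(-16302 + 48136) = 8915/31834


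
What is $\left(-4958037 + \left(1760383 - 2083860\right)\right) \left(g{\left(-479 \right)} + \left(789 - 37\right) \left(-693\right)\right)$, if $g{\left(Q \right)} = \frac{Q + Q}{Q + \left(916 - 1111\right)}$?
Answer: $\frac{927551916082442}{337} \approx 2.7524 \cdot 10^{12}$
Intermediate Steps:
$g{\left(Q \right)} = \frac{2 Q}{-195 + Q}$ ($g{\left(Q \right)} = \frac{2 Q}{Q - 195} = \frac{2 Q}{-195 + Q}$)
$\left(-4958037 + \left(1760383 - 2083860\right)\right) \left(g{\left(-479 \right)} + \left(789 - 37\right) \left(-693\right)\right) = \left(-4958037 + \left(1760383 - 2083860\right)\right) \left(2 \left(-479\right) \frac{1}{-195 - 479} + \left(789 - 37\right) \left(-693\right)\right) = \left(-4958037 - 323477\right) \left(2 \left(-479\right) \frac{1}{-674} + 752 \left(-693\right)\right) = - 5281514 \left(2 \left(-479\right) \left(- \frac{1}{674}\right) - 521136\right) = - 5281514 \left(\frac{479}{337} - 521136\right) = \left(-5281514\right) \left(- \frac{175622353}{337}\right) = \frac{927551916082442}{337}$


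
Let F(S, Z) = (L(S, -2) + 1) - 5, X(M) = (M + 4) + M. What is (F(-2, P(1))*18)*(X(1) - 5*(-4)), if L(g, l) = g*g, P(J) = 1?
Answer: 0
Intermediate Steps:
L(g, l) = g**2
X(M) = 4 + 2*M (X(M) = (4 + M) + M = 4 + 2*M)
F(S, Z) = -4 + S**2 (F(S, Z) = (S**2 + 1) - 5 = (1 + S**2) - 5 = -4 + S**2)
(F(-2, P(1))*18)*(X(1) - 5*(-4)) = ((-4 + (-2)**2)*18)*((4 + 2*1) - 5*(-4)) = ((-4 + 4)*18)*((4 + 2) + 20) = (0*18)*(6 + 20) = 0*26 = 0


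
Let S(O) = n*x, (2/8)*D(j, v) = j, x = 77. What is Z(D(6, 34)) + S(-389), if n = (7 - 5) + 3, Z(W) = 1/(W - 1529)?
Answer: 579424/1505 ≈ 385.00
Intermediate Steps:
D(j, v) = 4*j
Z(W) = 1/(-1529 + W)
n = 5 (n = 2 + 3 = 5)
S(O) = 385 (S(O) = 5*77 = 385)
Z(D(6, 34)) + S(-389) = 1/(-1529 + 4*6) + 385 = 1/(-1529 + 24) + 385 = 1/(-1505) + 385 = -1/1505 + 385 = 579424/1505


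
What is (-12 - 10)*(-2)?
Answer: 44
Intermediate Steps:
(-12 - 10)*(-2) = -22*(-2) = 44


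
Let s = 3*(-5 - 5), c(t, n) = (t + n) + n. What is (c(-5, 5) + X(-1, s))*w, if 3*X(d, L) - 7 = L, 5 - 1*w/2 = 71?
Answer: 352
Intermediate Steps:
w = -132 (w = 10 - 2*71 = 10 - 142 = -132)
c(t, n) = t + 2*n (c(t, n) = (n + t) + n = t + 2*n)
s = -30 (s = 3*(-10) = -30)
X(d, L) = 7/3 + L/3
(c(-5, 5) + X(-1, s))*w = ((-5 + 2*5) + (7/3 + (1/3)*(-30)))*(-132) = ((-5 + 10) + (7/3 - 10))*(-132) = (5 - 23/3)*(-132) = -8/3*(-132) = 352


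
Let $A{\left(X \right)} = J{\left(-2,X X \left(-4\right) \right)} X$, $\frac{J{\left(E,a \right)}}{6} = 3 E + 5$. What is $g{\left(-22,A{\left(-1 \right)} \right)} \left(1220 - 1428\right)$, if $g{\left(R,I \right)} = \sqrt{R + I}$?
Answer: $- 832 i \approx - 832.0 i$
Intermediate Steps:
$J{\left(E,a \right)} = 30 + 18 E$ ($J{\left(E,a \right)} = 6 \left(3 E + 5\right) = 6 \left(5 + 3 E\right) = 30 + 18 E$)
$A{\left(X \right)} = - 6 X$ ($A{\left(X \right)} = \left(30 + 18 \left(-2\right)\right) X = \left(30 - 36\right) X = - 6 X$)
$g{\left(R,I \right)} = \sqrt{I + R}$
$g{\left(-22,A{\left(-1 \right)} \right)} \left(1220 - 1428\right) = \sqrt{\left(-6\right) \left(-1\right) - 22} \left(1220 - 1428\right) = \sqrt{6 - 22} \left(-208\right) = \sqrt{-16} \left(-208\right) = 4 i \left(-208\right) = - 832 i$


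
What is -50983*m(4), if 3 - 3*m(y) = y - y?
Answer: -50983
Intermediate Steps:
m(y) = 1 (m(y) = 1 - (y - y)/3 = 1 - ⅓*0 = 1 + 0 = 1)
-50983*m(4) = -50983*1 = -50983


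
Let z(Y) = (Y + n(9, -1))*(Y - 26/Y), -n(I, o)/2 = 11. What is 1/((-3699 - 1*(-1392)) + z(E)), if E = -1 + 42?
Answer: -41/63142 ≈ -0.00064933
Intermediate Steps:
n(I, o) = -22 (n(I, o) = -2*11 = -22)
E = 41
z(Y) = (-22 + Y)*(Y - 26/Y) (z(Y) = (Y - 22)*(Y - 26/Y) = (-22 + Y)*(Y - 26/Y))
1/((-3699 - 1*(-1392)) + z(E)) = 1/((-3699 - 1*(-1392)) + (-26 + 41² - 22*41 + 572/41)) = 1/((-3699 + 1392) + (-26 + 1681 - 902 + 572*(1/41))) = 1/(-2307 + (-26 + 1681 - 902 + 572/41)) = 1/(-2307 + 31445/41) = 1/(-63142/41) = -41/63142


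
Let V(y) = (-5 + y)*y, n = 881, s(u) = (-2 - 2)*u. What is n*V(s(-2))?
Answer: 21144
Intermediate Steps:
s(u) = -4*u
V(y) = y*(-5 + y)
n*V(s(-2)) = 881*((-4*(-2))*(-5 - 4*(-2))) = 881*(8*(-5 + 8)) = 881*(8*3) = 881*24 = 21144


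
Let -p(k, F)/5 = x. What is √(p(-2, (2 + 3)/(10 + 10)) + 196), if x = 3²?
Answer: √151 ≈ 12.288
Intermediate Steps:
x = 9
p(k, F) = -45 (p(k, F) = -5*9 = -45)
√(p(-2, (2 + 3)/(10 + 10)) + 196) = √(-45 + 196) = √151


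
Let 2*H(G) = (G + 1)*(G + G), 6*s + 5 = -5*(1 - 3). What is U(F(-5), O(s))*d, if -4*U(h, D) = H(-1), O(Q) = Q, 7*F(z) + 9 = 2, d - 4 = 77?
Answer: 0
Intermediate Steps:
d = 81 (d = 4 + 77 = 81)
F(z) = -1 (F(z) = -9/7 + (⅐)*2 = -9/7 + 2/7 = -1)
s = ⅚ (s = -⅚ + (-5*(1 - 3))/6 = -⅚ + (-5*(-2))/6 = -⅚ + (⅙)*10 = -⅚ + 5/3 = ⅚ ≈ 0.83333)
H(G) = G*(1 + G) (H(G) = ((G + 1)*(G + G))/2 = ((1 + G)*(2*G))/2 = (2*G*(1 + G))/2 = G*(1 + G))
U(h, D) = 0 (U(h, D) = -(-1)*(1 - 1)/4 = -(-1)*0/4 = -¼*0 = 0)
U(F(-5), O(s))*d = 0*81 = 0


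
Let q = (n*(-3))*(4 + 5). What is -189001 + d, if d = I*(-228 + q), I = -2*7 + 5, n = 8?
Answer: -185005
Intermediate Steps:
q = -216 (q = (8*(-3))*(4 + 5) = -24*9 = -216)
I = -9 (I = -14 + 5 = -9)
d = 3996 (d = -9*(-228 - 216) = -9*(-444) = 3996)
-189001 + d = -189001 + 3996 = -185005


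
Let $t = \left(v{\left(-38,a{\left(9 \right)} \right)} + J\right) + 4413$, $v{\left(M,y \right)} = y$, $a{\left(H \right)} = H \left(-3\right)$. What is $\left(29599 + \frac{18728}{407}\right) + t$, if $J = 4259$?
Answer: $\frac{15584036}{407} \approx 38290.0$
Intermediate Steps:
$a{\left(H \right)} = - 3 H$
$t = 8645$ ($t = \left(\left(-3\right) 9 + 4259\right) + 4413 = \left(-27 + 4259\right) + 4413 = 4232 + 4413 = 8645$)
$\left(29599 + \frac{18728}{407}\right) + t = \left(29599 + \frac{18728}{407}\right) + 8645 = \frac{12065521}{407} + 8645 = \frac{15584036}{407}$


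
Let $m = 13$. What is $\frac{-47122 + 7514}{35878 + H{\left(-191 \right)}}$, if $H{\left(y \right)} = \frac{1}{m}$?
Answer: $- \frac{514904}{466415} \approx -1.104$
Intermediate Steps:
$H{\left(y \right)} = \frac{1}{13}$
$\frac{-47122 + 7514}{35878 + H{\left(-191 \right)}} = \frac{-47122 + 7514}{35878 + \frac{1}{13}} = - \frac{39608}{\frac{466415}{13}} = \left(-39608\right) \frac{13}{466415} = - \frac{514904}{466415}$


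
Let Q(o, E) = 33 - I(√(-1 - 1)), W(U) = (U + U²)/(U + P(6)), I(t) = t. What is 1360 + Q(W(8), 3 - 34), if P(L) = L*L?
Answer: 1393 - I*√2 ≈ 1393.0 - 1.4142*I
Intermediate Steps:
P(L) = L²
W(U) = (U + U²)/(36 + U) (W(U) = (U + U²)/(U + 6²) = (U + U²)/(U + 36) = (U + U²)/(36 + U))
Q(o, E) = 33 - I*√2 (Q(o, E) = 33 - √(-1 - 1) = 33 - √(-2) = 33 - I*√2)
1360 + Q(W(8), 3 - 34) = 1360 + (33 - I*√2) = 1393 - I*√2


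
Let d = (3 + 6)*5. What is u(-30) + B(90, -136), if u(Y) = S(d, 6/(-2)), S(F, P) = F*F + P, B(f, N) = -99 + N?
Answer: 1787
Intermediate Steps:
d = 45 (d = 9*5 = 45)
S(F, P) = P + F² (S(F, P) = F² + P = P + F²)
u(Y) = 2022 (u(Y) = 6/(-2) + 45² = 6*(-½) + 2025 = -3 + 2025 = 2022)
u(-30) + B(90, -136) = 2022 + (-99 - 136) = 2022 - 235 = 1787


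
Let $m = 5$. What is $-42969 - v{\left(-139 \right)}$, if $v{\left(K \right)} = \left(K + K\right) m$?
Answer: $-41579$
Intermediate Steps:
$v{\left(K \right)} = 10 K$ ($v{\left(K \right)} = \left(K + K\right) 5 = 2 K 5 = 10 K$)
$-42969 - v{\left(-139 \right)} = -42969 - 10 \left(-139\right) = -42969 - -1390 = -42969 + 1390 = -41579$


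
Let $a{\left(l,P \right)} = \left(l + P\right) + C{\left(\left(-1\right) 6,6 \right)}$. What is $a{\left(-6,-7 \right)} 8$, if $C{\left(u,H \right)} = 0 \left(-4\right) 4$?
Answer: $-104$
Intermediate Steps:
$C{\left(u,H \right)} = 0$ ($C{\left(u,H \right)} = 0 \cdot 4 = 0$)
$a{\left(l,P \right)} = P + l$ ($a{\left(l,P \right)} = \left(l + P\right) + 0 = \left(P + l\right) + 0 = P + l$)
$a{\left(-6,-7 \right)} 8 = \left(-7 - 6\right) 8 = \left(-13\right) 8 = -104$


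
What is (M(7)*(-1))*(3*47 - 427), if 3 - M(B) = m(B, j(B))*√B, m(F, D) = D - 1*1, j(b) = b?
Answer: 858 - 1716*√7 ≈ -3682.1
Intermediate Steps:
m(F, D) = -1 + D (m(F, D) = D - 1 = -1 + D)
M(B) = 3 - √B*(-1 + B) (M(B) = 3 - (-1 + B)*√B = 3 - √B*(-1 + B))
(M(7)*(-1))*(3*47 - 427) = ((3 + √7*(1 - 1*7))*(-1))*(3*47 - 427) = ((3 + √7*(1 - 7))*(-1))*(141 - 427) = ((3 + √7*(-6))*(-1))*(-286) = ((3 - 6*√7)*(-1))*(-286) = (-3 + 6*√7)*(-286) = 858 - 1716*√7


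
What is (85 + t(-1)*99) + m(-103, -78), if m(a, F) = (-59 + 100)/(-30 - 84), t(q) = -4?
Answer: -35495/114 ≈ -311.36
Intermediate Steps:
m(a, F) = -41/114 (m(a, F) = 41/(-114) = 41*(-1/114) = -41/114)
(85 + t(-1)*99) + m(-103, -78) = (85 - 4*99) - 41/114 = (85 - 396) - 41/114 = -311 - 41/114 = -35495/114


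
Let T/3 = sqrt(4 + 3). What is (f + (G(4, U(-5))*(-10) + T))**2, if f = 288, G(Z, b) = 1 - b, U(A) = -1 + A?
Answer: 47587 + 1308*sqrt(7) ≈ 51048.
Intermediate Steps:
T = 3*sqrt(7) (T = 3*sqrt(4 + 3) = 3*sqrt(7) ≈ 7.9373)
(f + (G(4, U(-5))*(-10) + T))**2 = (288 + ((1 - (-1 - 5))*(-10) + 3*sqrt(7)))**2 = (288 + ((1 - 1*(-6))*(-10) + 3*sqrt(7)))**2 = (288 + ((1 + 6)*(-10) + 3*sqrt(7)))**2 = (288 + (7*(-10) + 3*sqrt(7)))**2 = (288 + (-70 + 3*sqrt(7)))**2 = (218 + 3*sqrt(7))**2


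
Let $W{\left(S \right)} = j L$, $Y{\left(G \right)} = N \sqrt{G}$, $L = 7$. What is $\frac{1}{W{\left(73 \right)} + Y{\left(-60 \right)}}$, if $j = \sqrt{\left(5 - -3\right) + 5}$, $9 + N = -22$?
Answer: $\frac{1}{7 \sqrt{13} - 62 i \sqrt{15}} \approx 0.00043294 + 0.004119 i$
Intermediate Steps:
$N = -31$ ($N = -9 - 22 = -31$)
$j = \sqrt{13}$ ($j = \sqrt{\left(5 + 3\right) + 5} = \sqrt{8 + 5} = \sqrt{13} \approx 3.6056$)
$Y{\left(G \right)} = - 31 \sqrt{G}$
$W{\left(S \right)} = 7 \sqrt{13}$ ($W{\left(S \right)} = \sqrt{13} \cdot 7 = 7 \sqrt{13}$)
$\frac{1}{W{\left(73 \right)} + Y{\left(-60 \right)}} = \frac{1}{7 \sqrt{13} - 31 \sqrt{-60}} = \frac{1}{7 \sqrt{13} - 31 \cdot 2 i \sqrt{15}} = \frac{1}{7 \sqrt{13} - 62 i \sqrt{15}}$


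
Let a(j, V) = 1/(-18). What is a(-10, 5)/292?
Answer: -1/5256 ≈ -0.00019026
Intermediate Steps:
a(j, V) = -1/18
a(-10, 5)/292 = -1/18/292 = -1/18*1/292 = -1/5256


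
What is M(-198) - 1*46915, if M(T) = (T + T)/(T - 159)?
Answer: -5582753/119 ≈ -46914.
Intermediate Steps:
M(T) = 2*T/(-159 + T) (M(T) = (2*T)/(-159 + T) = 2*T/(-159 + T))
M(-198) - 1*46915 = 2*(-198)/(-159 - 198) - 1*46915 = 2*(-198)/(-357) - 46915 = 2*(-198)*(-1/357) - 46915 = 132/119 - 46915 = -5582753/119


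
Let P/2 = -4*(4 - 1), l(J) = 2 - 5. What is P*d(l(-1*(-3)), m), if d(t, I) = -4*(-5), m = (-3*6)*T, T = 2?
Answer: -480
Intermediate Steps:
l(J) = -3
m = -36 (m = -3*6*2 = -18*2 = -36)
d(t, I) = 20
P = -24 (P = 2*(-4*(4 - 1)) = 2*(-4*3) = 2*(-12) = -24)
P*d(l(-1*(-3)), m) = -24*20 = -480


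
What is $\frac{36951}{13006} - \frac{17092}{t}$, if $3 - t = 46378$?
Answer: $\frac{276557311}{86164750} \approx 3.2096$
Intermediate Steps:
$t = -46375$ ($t = 3 - 46378 = -46375$)
$\frac{36951}{13006} - \frac{17092}{t} = \frac{36951}{13006} - \frac{17092}{-46375} = 36951 \cdot \frac{1}{13006} - - \frac{17092}{46375} = \frac{36951}{13006} + \frac{17092}{46375} = \frac{276557311}{86164750}$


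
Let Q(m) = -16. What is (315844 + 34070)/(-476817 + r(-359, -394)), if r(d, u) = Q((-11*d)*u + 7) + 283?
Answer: -58319/79425 ≈ -0.73427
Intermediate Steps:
r(d, u) = 267 (r(d, u) = -16 + 283 = 267)
(315844 + 34070)/(-476817 + r(-359, -394)) = (315844 + 34070)/(-476817 + 267) = 349914/(-476550) = 349914*(-1/476550) = -58319/79425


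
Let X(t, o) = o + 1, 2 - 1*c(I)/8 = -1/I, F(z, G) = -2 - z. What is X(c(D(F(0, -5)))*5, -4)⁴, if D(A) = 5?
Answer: 81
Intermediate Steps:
c(I) = 16 + 8/I (c(I) = 16 - (-8)/I = 16 + 8/I)
X(t, o) = 1 + o
X(c(D(F(0, -5)))*5, -4)⁴ = (1 - 4)⁴ = (-3)⁴ = 81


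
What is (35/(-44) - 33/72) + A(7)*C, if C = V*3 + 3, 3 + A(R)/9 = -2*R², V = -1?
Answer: -331/264 ≈ -1.2538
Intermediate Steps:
A(R) = -27 - 18*R² (A(R) = -27 + 9*(-2*R²) = -27 - 18*R²)
C = 0 (C = -1*3 + 3 = -3 + 3 = 0)
(35/(-44) - 33/72) + A(7)*C = (35/(-44) - 33/72) + (-27 - 18*7²)*0 = (35*(-1/44) - 33*1/72) + (-27 - 18*49)*0 = (-35/44 - 11/24) + (-27 - 882)*0 = -331/264 - 909*0 = -331/264 + 0 = -331/264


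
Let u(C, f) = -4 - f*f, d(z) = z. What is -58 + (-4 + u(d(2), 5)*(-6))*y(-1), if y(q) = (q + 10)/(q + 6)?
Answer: 248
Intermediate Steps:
u(C, f) = -4 - f²
y(q) = (10 + q)/(6 + q)
-58 + (-4 + u(d(2), 5)*(-6))*y(-1) = -58 + (-4 + (-4 - 1*5²)*(-6))*((10 - 1)/(6 - 1)) = -58 + (-4 + (-4 - 1*25)*(-6))*(9/5) = -58 + (-4 + (-4 - 25)*(-6))*((⅕)*9) = -58 + (-4 - 29*(-6))*(9/5) = -58 + (-4 + 174)*(9/5) = -58 + 170*(9/5) = -58 + 306 = 248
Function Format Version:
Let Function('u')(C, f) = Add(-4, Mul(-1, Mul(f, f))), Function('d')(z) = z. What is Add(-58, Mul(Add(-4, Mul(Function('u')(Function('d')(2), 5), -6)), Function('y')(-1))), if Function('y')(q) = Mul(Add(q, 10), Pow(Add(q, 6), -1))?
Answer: 248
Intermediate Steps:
Function('u')(C, f) = Add(-4, Mul(-1, Pow(f, 2)))
Function('y')(q) = Mul(Pow(Add(6, q), -1), Add(10, q)) (Function('y')(q) = Mul(Add(10, q), Pow(Add(6, q), -1)) = Mul(Pow(Add(6, q), -1), Add(10, q)))
Add(-58, Mul(Add(-4, Mul(Function('u')(Function('d')(2), 5), -6)), Function('y')(-1))) = Add(-58, Mul(Add(-4, Mul(Add(-4, Mul(-1, Pow(5, 2))), -6)), Mul(Pow(Add(6, -1), -1), Add(10, -1)))) = Add(-58, Mul(Add(-4, Mul(Add(-4, Mul(-1, 25)), -6)), Mul(Pow(5, -1), 9))) = Add(-58, Mul(Add(-4, Mul(Add(-4, -25), -6)), Mul(Rational(1, 5), 9))) = Add(-58, Mul(Add(-4, Mul(-29, -6)), Rational(9, 5))) = Add(-58, Mul(Add(-4, 174), Rational(9, 5))) = Add(-58, Mul(170, Rational(9, 5))) = Add(-58, 306) = 248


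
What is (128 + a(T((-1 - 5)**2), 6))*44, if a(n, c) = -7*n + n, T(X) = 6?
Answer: 4048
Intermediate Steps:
a(n, c) = -6*n
(128 + a(T((-1 - 5)**2), 6))*44 = (128 - 6*6)*44 = (128 - 36)*44 = 92*44 = 4048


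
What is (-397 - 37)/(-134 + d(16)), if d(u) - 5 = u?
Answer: 434/113 ≈ 3.8407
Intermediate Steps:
d(u) = 5 + u
(-397 - 37)/(-134 + d(16)) = (-397 - 37)/(-134 + (5 + 16)) = -434/(-134 + 21) = -434/(-113) = -434*(-1/113) = 434/113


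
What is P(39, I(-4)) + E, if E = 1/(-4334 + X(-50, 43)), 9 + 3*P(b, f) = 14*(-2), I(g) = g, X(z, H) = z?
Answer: -162211/13152 ≈ -12.334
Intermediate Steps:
P(b, f) = -37/3 (P(b, f) = -3 + (14*(-2))/3 = -3 + (⅓)*(-28) = -3 - 28/3 = -37/3)
E = -1/4384 (E = 1/(-4334 - 50) = 1/(-4384) = -1/4384 ≈ -0.00022810)
P(39, I(-4)) + E = -37/3 - 1/4384 = -162211/13152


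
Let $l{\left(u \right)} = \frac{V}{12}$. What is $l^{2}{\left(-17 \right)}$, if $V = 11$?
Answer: $\frac{121}{144} \approx 0.84028$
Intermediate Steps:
$l{\left(u \right)} = \frac{11}{12}$
$l^{2}{\left(-17 \right)} = \left(\frac{11}{12}\right)^{2} = \frac{121}{144}$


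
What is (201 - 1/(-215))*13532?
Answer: 584798912/215 ≈ 2.7200e+6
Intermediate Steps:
(201 - 1/(-215))*13532 = (201 - 1*(-1/215))*13532 = (201 + 1/215)*13532 = (43216/215)*13532 = 584798912/215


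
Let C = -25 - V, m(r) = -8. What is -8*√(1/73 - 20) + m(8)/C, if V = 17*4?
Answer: 8/93 - 8*I*√106507/73 ≈ 0.086022 - 35.765*I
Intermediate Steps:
V = 68
C = -93 (C = -25 - 1*68 = -25 - 68 = -93)
-8*√(1/73 - 20) + m(8)/C = -8*√(1/73 - 20) - 8/(-93) = -8*√(1/73 - 20) - 8*(-1/93) = -8*I*√106507/73 + 8/93 = 8/93 - 8*I*√106507/73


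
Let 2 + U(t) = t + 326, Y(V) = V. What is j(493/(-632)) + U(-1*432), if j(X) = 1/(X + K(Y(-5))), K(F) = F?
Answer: -395156/3653 ≈ -108.17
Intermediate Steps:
j(X) = 1/(-5 + X) (j(X) = 1/(X - 5) = 1/(-5 + X))
U(t) = 324 + t (U(t) = -2 + (t + 326) = -2 + (326 + t) = 324 + t)
j(493/(-632)) + U(-1*432) = 1/(-5 + 493/(-632)) + (324 - 1*432) = 1/(-5 + 493*(-1/632)) + (324 - 432) = 1/(-5 - 493/632) - 108 = 1/(-3653/632) - 108 = -632/3653 - 108 = -395156/3653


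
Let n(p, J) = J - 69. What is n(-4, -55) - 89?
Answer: -213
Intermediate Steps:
n(p, J) = -69 + J
n(-4, -55) - 89 = (-69 - 55) - 89 = -124 - 89 = -213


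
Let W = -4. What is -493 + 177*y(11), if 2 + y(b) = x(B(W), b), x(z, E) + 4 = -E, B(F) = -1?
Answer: -3502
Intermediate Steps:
x(z, E) = -4 - E
y(b) = -6 - b (y(b) = -2 + (-4 - b) = -6 - b)
-493 + 177*y(11) = -493 + 177*(-6 - 1*11) = -493 + 177*(-6 - 11) = -493 + 177*(-17) = -493 - 3009 = -3502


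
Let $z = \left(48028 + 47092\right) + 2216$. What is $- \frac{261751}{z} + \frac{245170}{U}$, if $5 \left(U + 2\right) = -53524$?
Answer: $- \frac{66665956817}{2605392712} \approx -25.588$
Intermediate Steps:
$U = - \frac{53534}{5}$ ($U = -2 + \frac{1}{5} \left(-53524\right) = -2 - \frac{53524}{5} = - \frac{53534}{5} \approx -10707.0$)
$z = 97336$ ($z = 95120 + 2216 = 97336$)
$- \frac{261751}{z} + \frac{245170}{U} = - \frac{261751}{97336} + \frac{245170}{- \frac{53534}{5}} = \left(-261751\right) \frac{1}{97336} + 245170 \left(- \frac{5}{53534}\right) = - \frac{261751}{97336} - \frac{612925}{26767} = - \frac{66665956817}{2605392712}$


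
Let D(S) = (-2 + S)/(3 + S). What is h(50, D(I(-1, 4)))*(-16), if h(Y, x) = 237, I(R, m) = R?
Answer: -3792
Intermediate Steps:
D(S) = (-2 + S)/(3 + S)
h(50, D(I(-1, 4)))*(-16) = 237*(-16) = -3792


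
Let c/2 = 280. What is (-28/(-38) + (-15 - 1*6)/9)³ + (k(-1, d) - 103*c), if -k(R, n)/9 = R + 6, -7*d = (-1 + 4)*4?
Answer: -10691019496/185193 ≈ -57729.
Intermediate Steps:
c = 560 (c = 2*280 = 560)
d = -12/7 (d = -(-1 + 4)*4/7 = -3*4/7 = -⅐*12 = -12/7 ≈ -1.7143)
k(R, n) = -54 - 9*R (k(R, n) = -9*(R + 6) = -9*(6 + R) = -54 - 9*R)
(-28/(-38) + (-15 - 1*6)/9)³ + (k(-1, d) - 103*c) = (-28/(-38) + (-15 - 1*6)/9)³ + ((-54 - 9*(-1)) - 103*560) = (-28*(-1/38) + (-15 - 6)*(⅑))³ + ((-54 + 9) - 57680) = (14/19 - 21*⅑)³ + (-45 - 57680) = (14/19 - 7/3)³ - 57725 = (-91/57)³ - 57725 = -753571/185193 - 57725 = -10691019496/185193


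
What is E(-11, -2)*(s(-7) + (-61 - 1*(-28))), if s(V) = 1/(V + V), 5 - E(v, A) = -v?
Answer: 1389/7 ≈ 198.43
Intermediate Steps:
E(v, A) = 5 + v (E(v, A) = 5 - (-1)*v = 5 + v)
s(V) = 1/(2*V)
E(-11, -2)*(s(-7) + (-61 - 1*(-28))) = (5 - 11)*((1/2)/(-7) + (-61 - 1*(-28))) = -6*((1/2)*(-1/7) + (-61 + 28)) = -6*(-1/14 - 33) = -6*(-463/14) = 1389/7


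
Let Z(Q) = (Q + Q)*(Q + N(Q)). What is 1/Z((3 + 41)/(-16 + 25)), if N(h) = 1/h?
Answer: 81/4034 ≈ 0.020079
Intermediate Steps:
Z(Q) = 2*Q*(Q + 1/Q) (Z(Q) = (Q + Q)*(Q + 1/Q) = (2*Q)*(Q + 1/Q) = 2*Q*(Q + 1/Q))
1/Z((3 + 41)/(-16 + 25)) = 1/(2 + 2*((3 + 41)/(-16 + 25))**2) = 1/(2 + 2*(44/9)**2) = 1/(2 + 2*(1936/81)) = 1/(2 + 3872/81) = 1/(4034/81) = 81/4034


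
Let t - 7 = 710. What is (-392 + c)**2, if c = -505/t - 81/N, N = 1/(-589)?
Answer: 1150958820014656/514089 ≈ 2.2388e+9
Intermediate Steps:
N = -1/589 ≈ -0.0016978
t = 717 (t = 7 + 710 = 717)
c = 34206848/717 (c = -505/717 - 81/(-1/589) = -505*1/717 - 81*(-589) = -505/717 + 47709 = 34206848/717 ≈ 47708.)
(-392 + c)**2 = (-392 + 34206848/717)**2 = (33925784/717)**2 = 1150958820014656/514089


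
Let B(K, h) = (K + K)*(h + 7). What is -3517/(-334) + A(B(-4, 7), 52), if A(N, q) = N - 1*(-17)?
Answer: -28213/334 ≈ -84.470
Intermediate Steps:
B(K, h) = 2*K*(7 + h) (B(K, h) = (2*K)*(7 + h) = 2*K*(7 + h))
A(N, q) = 17 + N (A(N, q) = N + 17 = 17 + N)
-3517/(-334) + A(B(-4, 7), 52) = -3517/(-334) + (17 + 2*(-4)*(7 + 7)) = -3517*(-1/334) + (17 + 2*(-4)*14) = 3517/334 + (17 - 112) = 3517/334 - 95 = -28213/334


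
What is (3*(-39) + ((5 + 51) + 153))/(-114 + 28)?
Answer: -46/43 ≈ -1.0698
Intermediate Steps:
(3*(-39) + ((5 + 51) + 153))/(-114 + 28) = (-117 + (56 + 153))/(-86) = (-117 + 209)*(-1/86) = 92*(-1/86) = -46/43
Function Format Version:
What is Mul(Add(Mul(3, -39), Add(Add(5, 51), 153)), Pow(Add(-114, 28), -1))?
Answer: Rational(-46, 43) ≈ -1.0698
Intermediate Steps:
Mul(Add(Mul(3, -39), Add(Add(5, 51), 153)), Pow(Add(-114, 28), -1)) = Mul(Add(-117, Add(56, 153)), Pow(-86, -1)) = Mul(Add(-117, 209), Rational(-1, 86)) = Mul(92, Rational(-1, 86)) = Rational(-46, 43)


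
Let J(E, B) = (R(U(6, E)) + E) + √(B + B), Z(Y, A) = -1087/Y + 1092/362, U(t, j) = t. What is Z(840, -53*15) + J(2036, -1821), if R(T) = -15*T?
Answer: 296131733/152040 + I*√3642 ≈ 1947.7 + 60.349*I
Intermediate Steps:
Z(Y, A) = 546/181 - 1087/Y (Z(Y, A) = -1087/Y + 1092*(1/362) = -1087/Y + 546/181 = 546/181 - 1087/Y)
J(E, B) = -90 + E + √2*√B (J(E, B) = (-15*6 + E) + √(B + B) = (-90 + E) + √(2*B) = (-90 + E) + √2*√B = -90 + E + √2*√B)
Z(840, -53*15) + J(2036, -1821) = (546/181 - 1087/840) + (-90 + 2036 + √2*√(-1821)) = (546/181 - 1087*1/840) + (-90 + 2036 + √2*(I*√1821)) = (546/181 - 1087/840) + (-90 + 2036 + I*√3642) = 261893/152040 + (1946 + I*√3642) = 296131733/152040 + I*√3642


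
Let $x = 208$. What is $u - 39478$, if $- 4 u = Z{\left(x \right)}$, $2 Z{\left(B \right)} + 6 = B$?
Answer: $- \frac{158013}{4} \approx -39503.0$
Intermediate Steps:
$Z{\left(B \right)} = -3 + \frac{B}{2}$
$u = - \frac{101}{4}$ ($u = - \frac{-3 + \frac{1}{2} \cdot 208}{4} = - \frac{-3 + 104}{4} = \left(- \frac{1}{4}\right) 101 = - \frac{101}{4} \approx -25.25$)
$u - 39478 = - \frac{101}{4} - 39478 = - \frac{158013}{4}$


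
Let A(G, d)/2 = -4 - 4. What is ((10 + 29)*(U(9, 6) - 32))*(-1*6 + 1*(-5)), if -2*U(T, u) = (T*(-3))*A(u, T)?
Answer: 106392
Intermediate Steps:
A(G, d) = -16 (A(G, d) = 2*(-4 - 4) = 2*(-8) = -16)
U(T, u) = -24*T (U(T, u) = -T*(-3)*(-16)/2 = -(-3*T)*(-16)/2 = -24*T)
((10 + 29)*(U(9, 6) - 32))*(-1*6 + 1*(-5)) = ((10 + 29)*(-24*9 - 32))*(-1*6 + 1*(-5)) = (39*(-216 - 32))*(-6 - 5) = (39*(-248))*(-11) = -9672*(-11) = 106392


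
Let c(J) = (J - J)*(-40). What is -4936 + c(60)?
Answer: -4936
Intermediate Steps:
c(J) = 0 (c(J) = 0*(-40) = 0)
-4936 + c(60) = -4936 + 0 = -4936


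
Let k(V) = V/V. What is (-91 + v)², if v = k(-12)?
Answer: 8100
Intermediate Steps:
k(V) = 1
v = 1
(-91 + v)² = (-91 + 1)² = (-90)² = 8100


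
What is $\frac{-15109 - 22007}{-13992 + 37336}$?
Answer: $- \frac{9279}{5836} \approx -1.59$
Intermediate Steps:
$\frac{-15109 - 22007}{-13992 + 37336} = - \frac{37116}{23344} = \left(-37116\right) \frac{1}{23344} = - \frac{9279}{5836}$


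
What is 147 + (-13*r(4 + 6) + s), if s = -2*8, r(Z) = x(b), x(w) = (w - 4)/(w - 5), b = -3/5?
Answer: 3369/28 ≈ 120.32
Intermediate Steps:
b = -⅗ (b = -3*⅕ = -⅗ ≈ -0.60000)
x(w) = (-4 + w)/(-5 + w)
r(Z) = 23/28 (r(Z) = (-4 - ⅗)/(-5 - ⅗) = -23/5/(-28/5) = -5/28*(-23/5) = 23/28)
s = -16
147 + (-13*r(4 + 6) + s) = 147 + (-13*23/28 - 16) = 147 + (-299/28 - 16) = 147 - 747/28 = 3369/28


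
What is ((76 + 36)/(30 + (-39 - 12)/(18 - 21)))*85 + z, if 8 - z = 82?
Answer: 6042/47 ≈ 128.55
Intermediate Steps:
z = -74 (z = 8 - 1*82 = 8 - 82 = -74)
((76 + 36)/(30 + (-39 - 12)/(18 - 21)))*85 + z = ((76 + 36)/(30 + (-39 - 12)/(18 - 21)))*85 - 74 = (112/(30 - 51/(-3)))*85 - 74 = (112/(30 - 51*(-⅓)))*85 - 74 = (112/(30 + 17))*85 - 74 = (112/47)*85 - 74 = 9520/47 - 74 = 6042/47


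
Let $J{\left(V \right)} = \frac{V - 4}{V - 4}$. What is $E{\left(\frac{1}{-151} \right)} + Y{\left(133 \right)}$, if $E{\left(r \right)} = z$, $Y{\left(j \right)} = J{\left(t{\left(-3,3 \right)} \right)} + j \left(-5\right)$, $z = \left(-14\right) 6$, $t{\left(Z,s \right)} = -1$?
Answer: $-748$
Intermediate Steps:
$J{\left(V \right)} = 1$ ($J{\left(V \right)} = \frac{-4 + V}{-4 + V} = 1$)
$z = -84$
$Y{\left(j \right)} = 1 - 5 j$ ($Y{\left(j \right)} = 1 + j \left(-5\right) = 1 - 5 j$)
$E{\left(r \right)} = -84$
$E{\left(\frac{1}{-151} \right)} + Y{\left(133 \right)} = -84 + \left(1 - 665\right) = -84 - 664 = -748$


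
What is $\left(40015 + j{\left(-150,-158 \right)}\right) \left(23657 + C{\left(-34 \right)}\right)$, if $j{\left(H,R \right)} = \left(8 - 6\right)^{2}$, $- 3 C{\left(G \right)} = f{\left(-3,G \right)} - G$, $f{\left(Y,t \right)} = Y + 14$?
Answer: $946129198$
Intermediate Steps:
$f{\left(Y,t \right)} = 14 + Y$
$C{\left(G \right)} = - \frac{11}{3} + \frac{G}{3}$ ($C{\left(G \right)} = - \frac{\left(14 - 3\right) - G}{3} = - \frac{11 - G}{3} = - \frac{11}{3} + \frac{G}{3}$)
$j{\left(H,R \right)} = 4$ ($j{\left(H,R \right)} = 2^{2} = 4$)
$\left(40015 + j{\left(-150,-158 \right)}\right) \left(23657 + C{\left(-34 \right)}\right) = \left(40015 + 4\right) \left(23657 + \left(- \frac{11}{3} + \frac{1}{3} \left(-34\right)\right)\right) = 40019 \left(23657 - 15\right) = 40019 \cdot 23642 = 946129198$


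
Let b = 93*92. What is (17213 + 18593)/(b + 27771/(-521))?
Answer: 18654926/4429905 ≈ 4.2111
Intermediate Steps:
b = 8556
(17213 + 18593)/(b + 27771/(-521)) = (17213 + 18593)/(8556 + 27771/(-521)) = 35806/(8556 + 27771*(-1/521)) = 35806/(8556 - 27771/521) = 35806/(4429905/521) = 35806*(521/4429905) = 18654926/4429905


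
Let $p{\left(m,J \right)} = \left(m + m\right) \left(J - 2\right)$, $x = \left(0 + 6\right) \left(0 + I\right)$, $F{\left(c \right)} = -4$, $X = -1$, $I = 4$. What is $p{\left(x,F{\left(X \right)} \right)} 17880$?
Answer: $-5149440$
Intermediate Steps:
$x = 24$ ($x = \left(0 + 6\right) \left(0 + 4\right) = 6 \cdot 4 = 24$)
$p{\left(m,J \right)} = 2 m \left(-2 + J\right)$
$p{\left(x,F{\left(X \right)} \right)} 17880 = 2 \cdot 24 \left(-2 - 4\right) 17880 = 2 \cdot 24 \left(-6\right) 17880 = \left(-288\right) 17880 = -5149440$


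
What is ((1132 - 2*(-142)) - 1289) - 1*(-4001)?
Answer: 4128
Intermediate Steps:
((1132 - 2*(-142)) - 1289) - 1*(-4001) = ((1132 + 284) - 1289) + 4001 = (1416 - 1289) + 4001 = 127 + 4001 = 4128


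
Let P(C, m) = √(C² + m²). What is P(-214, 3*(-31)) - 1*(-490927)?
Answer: 490927 + √54445 ≈ 4.9116e+5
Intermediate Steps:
P(-214, 3*(-31)) - 1*(-490927) = √((-214)² + (3*(-31))²) - 1*(-490927) = √(45796 + (-93)²) + 490927 = √(45796 + 8649) + 490927 = √54445 + 490927 = 490927 + √54445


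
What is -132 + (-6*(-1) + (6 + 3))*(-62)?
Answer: -1062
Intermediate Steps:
-132 + (-6*(-1) + (6 + 3))*(-62) = -132 + (6 + 9)*(-62) = -132 + 15*(-62) = -132 - 930 = -1062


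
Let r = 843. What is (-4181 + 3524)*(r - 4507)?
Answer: 2407248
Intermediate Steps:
(-4181 + 3524)*(r - 4507) = (-4181 + 3524)*(843 - 4507) = -657*(-3664) = 2407248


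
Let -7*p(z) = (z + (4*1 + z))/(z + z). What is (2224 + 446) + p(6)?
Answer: 56066/21 ≈ 2669.8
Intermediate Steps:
p(z) = -(4 + 2*z)/(14*z) (p(z) = -(z + (4*1 + z))/(7*(z + z)) = -(z + (4 + z))/(7*(2*z)) = -(4 + 2*z)*1/(2*z)/7 = -(4 + 2*z)/(14*z))
(2224 + 446) + p(6) = (2224 + 446) + (⅐)*(-2 - 1*6)/6 = 2670 + (⅐)*(⅙)*(-2 - 6) = 2670 + (⅐)*(⅙)*(-8) = 2670 - 4/21 = 56066/21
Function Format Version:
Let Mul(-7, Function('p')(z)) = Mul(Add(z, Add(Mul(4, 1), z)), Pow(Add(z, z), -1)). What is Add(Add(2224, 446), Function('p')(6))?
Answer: Rational(56066, 21) ≈ 2669.8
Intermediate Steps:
Function('p')(z) = Mul(Rational(-1, 14), Pow(z, -1), Add(4, Mul(2, z))) (Function('p')(z) = Mul(Rational(-1, 7), Mul(Add(z, Add(Mul(4, 1), z)), Pow(Add(z, z), -1))) = Mul(Rational(-1, 7), Mul(Add(z, Add(4, z)), Pow(Mul(2, z), -1))) = Mul(Rational(-1, 7), Mul(Add(4, Mul(2, z)), Mul(Rational(1, 2), Pow(z, -1)))) = Mul(Rational(-1, 7), Mul(Rational(1, 2), Pow(z, -1), Add(4, Mul(2, z)))) = Mul(Rational(-1, 14), Pow(z, -1), Add(4, Mul(2, z))))
Add(Add(2224, 446), Function('p')(6)) = Add(Add(2224, 446), Mul(Rational(1, 7), Pow(6, -1), Add(-2, Mul(-1, 6)))) = Add(2670, Mul(Rational(1, 7), Rational(1, 6), Add(-2, -6))) = Add(2670, Mul(Rational(1, 7), Rational(1, 6), -8)) = Add(2670, Rational(-4, 21)) = Rational(56066, 21)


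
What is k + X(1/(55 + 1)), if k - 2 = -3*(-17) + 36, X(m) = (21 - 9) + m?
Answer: 5657/56 ≈ 101.02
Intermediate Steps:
X(m) = 12 + m
k = 89 (k = 2 + (-3*(-17) + 36) = 2 + (51 + 36) = 2 + 87 = 89)
k + X(1/(55 + 1)) = 89 + (12 + 1/(55 + 1)) = 89 + (12 + 1/56) = 89 + 673/56 = 5657/56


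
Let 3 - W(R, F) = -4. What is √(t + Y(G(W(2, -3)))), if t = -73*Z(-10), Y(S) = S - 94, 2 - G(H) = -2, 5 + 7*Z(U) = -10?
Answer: √3255/7 ≈ 8.1504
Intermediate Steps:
Z(U) = -15/7 (Z(U) = -5/7 + (⅐)*(-10) = -5/7 - 10/7 = -15/7)
W(R, F) = 7 (W(R, F) = 3 - 1*(-4) = 3 + 4 = 7)
G(H) = 4 (G(H) = 2 - 1*(-2) = 2 + 2 = 4)
Y(S) = -94 + S
t = 1095/7 (t = -73*(-15/7) = 1095/7 ≈ 156.43)
√(t + Y(G(W(2, -3)))) = √(1095/7 + (-94 + 4)) = √(1095/7 - 90) = √(465/7) = √3255/7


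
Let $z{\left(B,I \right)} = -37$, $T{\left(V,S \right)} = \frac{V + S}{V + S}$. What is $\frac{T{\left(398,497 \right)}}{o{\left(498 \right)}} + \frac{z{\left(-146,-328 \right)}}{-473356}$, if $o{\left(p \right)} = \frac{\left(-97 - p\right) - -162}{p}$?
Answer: $- \frac{235715267}{204963148} \approx -1.15$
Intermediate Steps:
$T{\left(V,S \right)} = 1$ ($T{\left(V,S \right)} = \frac{S + V}{S + V} = 1$)
$o{\left(p \right)} = \frac{65 - p}{p}$ ($o{\left(p \right)} = \frac{\left(-97 - p\right) + 162}{p} = \frac{65 - p}{p}$)
$\frac{T{\left(398,497 \right)}}{o{\left(498 \right)}} + \frac{z{\left(-146,-328 \right)}}{-473356} = 1 \frac{1}{\frac{1}{498} \left(65 - 498\right)} - \frac{37}{-473356} = 1 \frac{1}{\frac{1}{498} \left(65 - 498\right)} - - \frac{37}{473356} = 1 \frac{1}{\frac{1}{498} \left(-433\right)} + \frac{37}{473356} = 1 \frac{1}{- \frac{433}{498}} + \frac{37}{473356} = 1 \left(- \frac{498}{433}\right) + \frac{37}{473356} = - \frac{498}{433} + \frac{37}{473356} = - \frac{235715267}{204963148}$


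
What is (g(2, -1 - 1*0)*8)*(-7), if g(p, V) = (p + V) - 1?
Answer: 0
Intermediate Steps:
g(p, V) = -1 + V + p (g(p, V) = (V + p) - 1 = -1 + V + p)
(g(2, -1 - 1*0)*8)*(-7) = ((-1 + (-1 - 1*0) + 2)*8)*(-7) = ((-1 + (-1 + 0) + 2)*8)*(-7) = ((-1 - 1 + 2)*8)*(-7) = (0*8)*(-7) = 0*(-7) = 0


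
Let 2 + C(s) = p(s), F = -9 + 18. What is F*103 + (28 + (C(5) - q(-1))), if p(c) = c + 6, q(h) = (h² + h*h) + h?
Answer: 963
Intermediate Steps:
F = 9
q(h) = h + 2*h² (q(h) = (h² + h²) + h = 2*h² + h = h + 2*h²)
p(c) = 6 + c
C(s) = 4 + s (C(s) = -2 + (6 + s) = 4 + s)
F*103 + (28 + (C(5) - q(-1))) = 9*103 + (28 + ((4 + 5) - (-1)*(1 + 2*(-1)))) = 927 + (28 + (9 - (-1)*(1 - 2))) = 927 + (28 + (9 - (-1)*(-1))) = 927 + (28 + (9 - 1*1)) = 927 + (28 + (9 - 1)) = 927 + (28 + 8) = 927 + 36 = 963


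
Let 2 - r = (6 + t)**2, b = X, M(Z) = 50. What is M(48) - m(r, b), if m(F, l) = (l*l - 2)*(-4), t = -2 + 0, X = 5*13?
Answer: 16942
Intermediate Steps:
X = 65
b = 65
t = -2
r = -14 (r = 2 - (6 - 2)**2 = 2 - 1*4**2 = 2 - 1*16 = 2 - 16 = -14)
m(F, l) = 8 - 4*l**2 (m(F, l) = (l**2 - 2)*(-4) = (-2 + l**2)*(-4) = 8 - 4*l**2)
M(48) - m(r, b) = 50 - (8 - 4*65**2) = 50 - (8 - 4*4225) = 50 - (8 - 16900) = 50 - 1*(-16892) = 50 + 16892 = 16942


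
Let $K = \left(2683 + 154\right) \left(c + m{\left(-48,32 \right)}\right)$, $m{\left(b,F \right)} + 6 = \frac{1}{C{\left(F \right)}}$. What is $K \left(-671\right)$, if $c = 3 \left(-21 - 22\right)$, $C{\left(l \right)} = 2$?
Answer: $\frac{512075663}{2} \approx 2.5604 \cdot 10^{8}$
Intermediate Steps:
$c = -129$ ($c = 3 \left(-43\right) = -129$)
$m{\left(b,F \right)} = - \frac{11}{2}$ ($m{\left(b,F \right)} = -6 + \frac{1}{2} = - \frac{11}{2}$)
$K = - \frac{763153}{2}$ ($K = \left(2683 + 154\right) \left(-129 - \frac{11}{2}\right) = 2837 \left(- \frac{269}{2}\right) = - \frac{763153}{2} \approx -3.8158 \cdot 10^{5}$)
$K \left(-671\right) = \left(- \frac{763153}{2}\right) \left(-671\right) = \frac{512075663}{2}$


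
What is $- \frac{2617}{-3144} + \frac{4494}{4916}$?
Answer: $\frac{6748577}{3863976} \approx 1.7465$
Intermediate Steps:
$- \frac{2617}{-3144} + \frac{4494}{4916} = \left(-2617\right) \left(- \frac{1}{3144}\right) + 4494 \cdot \frac{1}{4916} = \frac{2617}{3144} + \frac{2247}{2458} = \frac{6748577}{3863976}$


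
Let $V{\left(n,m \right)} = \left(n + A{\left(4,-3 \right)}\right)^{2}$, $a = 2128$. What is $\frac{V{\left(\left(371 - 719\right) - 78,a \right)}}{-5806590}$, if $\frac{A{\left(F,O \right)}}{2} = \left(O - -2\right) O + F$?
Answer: $- \frac{84872}{2903295} \approx -0.029233$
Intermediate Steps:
$A{\left(F,O \right)} = 2 F + 2 O \left(2 + O\right)$ ($A{\left(F,O \right)} = 2 \left(\left(O - -2\right) O + F\right) = 2 \left(\left(O + 2\right) O + F\right) = 2 \left(\left(2 + O\right) O + F\right) = 2 \left(O \left(2 + O\right) + F\right) = 2 \left(F + O \left(2 + O\right)\right) = 2 F + 2 O \left(2 + O\right)$)
$V{\left(n,m \right)} = \left(14 + n\right)^{2}$ ($V{\left(n,m \right)} = \left(n + \left(2 \cdot 4 + 2 \left(-3\right)^{2} + 4 \left(-3\right)\right)\right)^{2} = \left(n + \left(8 + 2 \cdot 9 - 12\right)\right)^{2} = \left(n + \left(8 + 18 - 12\right)\right)^{2} = \left(n + 14\right)^{2} = \left(14 + n\right)^{2}$)
$\frac{V{\left(\left(371 - 719\right) - 78,a \right)}}{-5806590} = \frac{\left(14 + \left(\left(371 - 719\right) - 78\right)\right)^{2}}{-5806590} = \left(14 - 426\right)^{2} \left(- \frac{1}{5806590}\right) = \left(-412\right)^{2} \left(- \frac{1}{5806590}\right) = 169744 \left(- \frac{1}{5806590}\right) = - \frac{84872}{2903295}$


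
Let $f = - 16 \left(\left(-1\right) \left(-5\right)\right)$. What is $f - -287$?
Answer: $207$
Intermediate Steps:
$f = -80$ ($f = \left(-16\right) 5 = -80$)
$f - -287 = -80 - -287 = -80 + 287 = 207$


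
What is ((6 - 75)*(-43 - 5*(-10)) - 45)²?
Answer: 278784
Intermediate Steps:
((6 - 75)*(-43 - 5*(-10)) - 45)² = (-69*(-43 + 50) - 45)² = (-69*7 - 45)² = (-483 - 45)² = (-528)² = 278784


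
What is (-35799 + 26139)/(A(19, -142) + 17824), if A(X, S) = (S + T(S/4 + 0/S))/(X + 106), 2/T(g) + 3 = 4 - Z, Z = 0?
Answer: -20125/37131 ≈ -0.54200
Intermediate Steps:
T(g) = 2 (T(g) = 2/(-3 + (4 - 1*0)) = 2/(-3 + (4 + 0)) = 2/(-3 + 4) = 2/1 = 2*1 = 2)
A(X, S) = (2 + S)/(106 + X) (A(X, S) = (S + 2)/(X + 106) = (2 + S)/(106 + X))
(-35799 + 26139)/(A(19, -142) + 17824) = (-35799 + 26139)/((2 - 142)/(106 + 19) + 17824) = -9660/(-140/125 + 17824) = -9660/((1/125)*(-140) + 17824) = -9660/(-28/25 + 17824) = -9660/445572/25 = -9660*25/445572 = -20125/37131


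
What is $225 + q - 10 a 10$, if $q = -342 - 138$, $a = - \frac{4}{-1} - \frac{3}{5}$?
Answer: $163425$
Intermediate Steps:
$a = \frac{17}{5}$ ($a = \left(-4\right) \left(-1\right) - \frac{3}{5} = 4 - \frac{3}{5} = \frac{17}{5} \approx 3.4$)
$q = -480$
$225 + q - 10 a 10 = 225 - 480 \left(-10\right) \frac{17}{5} \cdot 10 = 225 - 480 \left(\left(-34\right) 10\right) = 225 - -163200 = 225 + 163200 = 163425$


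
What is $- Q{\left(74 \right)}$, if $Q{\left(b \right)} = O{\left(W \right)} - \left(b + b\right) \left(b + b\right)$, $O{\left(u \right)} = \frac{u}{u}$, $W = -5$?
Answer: $21903$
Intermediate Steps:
$O{\left(u \right)} = 1$
$Q{\left(b \right)} = 1 - 4 b^{2}$ ($Q{\left(b \right)} = 1 - \left(b + b\right) \left(b + b\right) = 1 - 2 b 2 b = 1 - 4 b^{2}$)
$- Q{\left(74 \right)} = - (1 - 4 \cdot 74^{2}) = - (1 - 21904) = \left(-1\right) \left(-21903\right) = 21903$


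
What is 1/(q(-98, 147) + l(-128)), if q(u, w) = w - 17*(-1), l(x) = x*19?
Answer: -1/2268 ≈ -0.00044092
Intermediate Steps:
l(x) = 19*x
q(u, w) = 17 + w (q(u, w) = w + 17 = 17 + w)
1/(q(-98, 147) + l(-128)) = 1/((17 + 147) + 19*(-128)) = 1/(164 - 2432) = 1/(-2268) = -1/2268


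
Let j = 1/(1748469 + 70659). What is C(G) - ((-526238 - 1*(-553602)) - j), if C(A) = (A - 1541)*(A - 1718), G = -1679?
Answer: 19848461948929/1819128 ≈ 1.0911e+7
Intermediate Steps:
C(A) = (-1718 + A)*(-1541 + A) (C(A) = (-1541 + A)*(-1718 + A) = (-1718 + A)*(-1541 + A))
j = 1/1819128 ≈ 5.4971e-7
C(G) - ((-526238 - 1*(-553602)) - j) = (2647438 + (-1679)**2 - 3259*(-1679)) - ((-526238 - 1*(-553602)) - 1*1/1819128) = (2647438 + 2819041 + 5471861) - ((-526238 + 553602) - 1/1819128) = 10938340 - (27364 - 1/1819128) = 10938340 - 1*49778618591/1819128 = 10938340 - 49778618591/1819128 = 19848461948929/1819128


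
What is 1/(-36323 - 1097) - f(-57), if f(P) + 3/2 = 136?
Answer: -5032991/37420 ≈ -134.50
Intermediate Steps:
f(P) = 269/2 (f(P) = -3/2 + 136 = 269/2)
1/(-36323 - 1097) - f(-57) = 1/(-36323 - 1097) - 1*269/2 = 1/(-37420) - 269/2 = -1/37420 - 269/2 = -5032991/37420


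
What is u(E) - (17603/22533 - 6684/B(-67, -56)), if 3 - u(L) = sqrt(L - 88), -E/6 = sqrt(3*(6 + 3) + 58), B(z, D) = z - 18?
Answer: -5046928/66045 - I*sqrt(88 + 6*sqrt(85)) ≈ -76.417 - 11.972*I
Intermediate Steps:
B(z, D) = -18 + z
E = -6*sqrt(85) (E = -6*sqrt(3*(6 + 3) + 58) = -6*sqrt(3*9 + 58) = -6*sqrt(27 + 58) = -6*sqrt(85) ≈ -55.317)
u(L) = 3 - sqrt(-88 + L) (u(L) = 3 - sqrt(L - 88) = 3 - sqrt(-88 + L))
u(E) - (17603/22533 - 6684/B(-67, -56)) = (3 - sqrt(-88 - 6*sqrt(85))) - (17603/22533 - 6684/(-18 - 67)) = (3 - sqrt(-88 - 6*sqrt(85))) - (17603*(1/22533) - 6684/(-85)) = (3 - sqrt(-88 - 6*sqrt(85))) - (607/777 - 6684*(-1/85)) = (3 - sqrt(-88 - 6*sqrt(85))) - (607/777 + 6684/85) = (3 - sqrt(-88 - 6*sqrt(85))) - 1*5245063/66045 = (3 - sqrt(-88 - 6*sqrt(85))) - 5245063/66045 = -5046928/66045 - sqrt(-88 - 6*sqrt(85))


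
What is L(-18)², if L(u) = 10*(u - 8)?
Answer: 67600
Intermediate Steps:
L(u) = -80 + 10*u (L(u) = 10*(-8 + u) = -80 + 10*u)
L(-18)² = (-80 + 10*(-18))² = (-80 - 180)² = (-260)² = 67600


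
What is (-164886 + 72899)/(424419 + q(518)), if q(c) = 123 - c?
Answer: -91987/424024 ≈ -0.21694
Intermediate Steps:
(-164886 + 72899)/(424419 + q(518)) = (-164886 + 72899)/(424419 + (123 - 1*518)) = -91987/(424419 + (123 - 518)) = -91987/(424419 - 395) = -91987/424024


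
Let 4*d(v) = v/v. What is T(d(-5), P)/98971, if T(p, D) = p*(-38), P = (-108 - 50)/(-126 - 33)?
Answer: -1/10418 ≈ -9.5988e-5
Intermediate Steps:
d(v) = 1/4 (d(v) = (v/v)/4 = (1/4)*1 = 1/4)
P = 158/159 (P = -158/(-159) = -158*(-1/159) = 158/159 ≈ 0.99371)
T(p, D) = -38*p
T(d(-5), P)/98971 = -38*1/4/98971 = -19/2*1/98971 = -1/10418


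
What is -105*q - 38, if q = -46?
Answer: 4792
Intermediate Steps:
-105*q - 38 = -105*(-46) - 38 = 4830 - 38 = 4792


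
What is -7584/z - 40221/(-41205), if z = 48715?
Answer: 2677833/3263905 ≈ 0.82044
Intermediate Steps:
-7584/z - 40221/(-41205) = -7584/48715 - 40221/(-41205) = -7584*1/48715 - 40221*(-1/41205) = -7584/48715 + 327/335 = 2677833/3263905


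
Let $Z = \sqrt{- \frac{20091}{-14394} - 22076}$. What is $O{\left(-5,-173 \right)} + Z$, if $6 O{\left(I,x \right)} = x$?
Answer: $- \frac{173}{6} + \frac{i \sqrt{508175136898}}{4798} \approx -28.833 + 148.58 i$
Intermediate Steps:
$O{\left(I,x \right)} = \frac{x}{6}$
$Z = \frac{i \sqrt{508175136898}}{4798}$ ($Z = \sqrt{\left(-20091\right) \left(- \frac{1}{14394}\right) - 22076} = \sqrt{\frac{6697}{4798} - 22076} = \sqrt{- \frac{105913951}{4798}} = \frac{i \sqrt{508175136898}}{4798} \approx 148.58 i$)
$O{\left(-5,-173 \right)} + Z = \frac{1}{6} \left(-173\right) + \frac{i \sqrt{508175136898}}{4798} = - \frac{173}{6} + \frac{i \sqrt{508175136898}}{4798}$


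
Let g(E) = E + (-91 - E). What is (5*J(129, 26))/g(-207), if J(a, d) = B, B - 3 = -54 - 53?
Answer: 40/7 ≈ 5.7143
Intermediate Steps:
B = -104 (B = 3 + (-54 - 53) = 3 - 107 = -104)
J(a, d) = -104
g(E) = -91
(5*J(129, 26))/g(-207) = (5*(-104))/(-91) = -520*(-1/91) = 40/7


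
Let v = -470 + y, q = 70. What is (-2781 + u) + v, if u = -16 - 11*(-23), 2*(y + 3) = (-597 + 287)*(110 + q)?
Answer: -30917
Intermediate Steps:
y = -27903 (y = -3 + ((-597 + 287)*(110 + 70))/2 = -3 + (-310*180)/2 = -3 + (½)*(-55800) = -3 - 27900 = -27903)
u = 237 (u = -16 + 253 = 237)
v = -28373 (v = -470 - 27903 = -28373)
(-2781 + u) + v = (-2781 + 237) - 28373 = -2544 - 28373 = -30917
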